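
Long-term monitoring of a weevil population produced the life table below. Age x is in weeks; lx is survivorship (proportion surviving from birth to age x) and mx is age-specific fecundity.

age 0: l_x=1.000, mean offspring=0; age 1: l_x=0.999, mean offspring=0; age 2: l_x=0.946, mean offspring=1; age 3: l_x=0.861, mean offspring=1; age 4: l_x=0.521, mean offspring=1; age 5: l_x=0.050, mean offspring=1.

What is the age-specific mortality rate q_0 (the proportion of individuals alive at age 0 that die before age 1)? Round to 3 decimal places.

0.001

q_0 = (l_0 − l_1) / l_0 = (1 − 0.999) / 1
     = 0.001 / 1 = 0.001 → 0.001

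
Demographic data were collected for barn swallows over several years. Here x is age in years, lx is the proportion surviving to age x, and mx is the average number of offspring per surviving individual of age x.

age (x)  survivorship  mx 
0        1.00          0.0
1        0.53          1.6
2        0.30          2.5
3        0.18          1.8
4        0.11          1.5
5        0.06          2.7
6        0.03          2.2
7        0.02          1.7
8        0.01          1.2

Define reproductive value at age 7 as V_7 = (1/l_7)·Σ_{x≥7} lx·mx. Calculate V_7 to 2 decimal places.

lx·mx for x ≥ 7: 0.034, 0.012 → sum = 0.046
V_7 = 0.046 / l_7 = 0.046 / 0.02 = 2.3 → 2.30

2.30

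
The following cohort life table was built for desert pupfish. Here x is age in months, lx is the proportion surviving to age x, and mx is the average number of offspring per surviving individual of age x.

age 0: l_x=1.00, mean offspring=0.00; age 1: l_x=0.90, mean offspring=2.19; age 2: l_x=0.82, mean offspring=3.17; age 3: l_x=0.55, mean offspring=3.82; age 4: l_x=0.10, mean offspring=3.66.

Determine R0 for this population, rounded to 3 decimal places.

7.037

lx·mx by age: 0, 1.971, 2.5994, 2.101, 0.366
R0 = Σ lx·mx = 7.0374 → 7.037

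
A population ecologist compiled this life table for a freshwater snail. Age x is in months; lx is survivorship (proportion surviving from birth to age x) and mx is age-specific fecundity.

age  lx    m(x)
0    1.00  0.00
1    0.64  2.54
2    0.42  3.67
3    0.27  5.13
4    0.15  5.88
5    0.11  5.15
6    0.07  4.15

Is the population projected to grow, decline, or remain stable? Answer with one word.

R0 = Σ lx·mx = 0 + 1.6256 + 1.5414 + 1.3851 + 0.882 + 0.5665 + 0.2905 = 6.2911
R0 > 1, so the population is growing.

growing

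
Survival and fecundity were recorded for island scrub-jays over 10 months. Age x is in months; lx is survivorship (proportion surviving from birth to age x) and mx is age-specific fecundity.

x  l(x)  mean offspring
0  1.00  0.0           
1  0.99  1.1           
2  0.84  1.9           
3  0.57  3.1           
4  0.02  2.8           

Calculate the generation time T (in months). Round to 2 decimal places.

2.18

lx·mx: 0, 1.089, 1.596, 1.767, 0.056 → R0 = 4.508
x·lx·mx: 0, 1.089, 3.192, 5.301, 0.224 → Σ = 9.806
T = 9.806 / 4.508 = 2.175244… → 2.18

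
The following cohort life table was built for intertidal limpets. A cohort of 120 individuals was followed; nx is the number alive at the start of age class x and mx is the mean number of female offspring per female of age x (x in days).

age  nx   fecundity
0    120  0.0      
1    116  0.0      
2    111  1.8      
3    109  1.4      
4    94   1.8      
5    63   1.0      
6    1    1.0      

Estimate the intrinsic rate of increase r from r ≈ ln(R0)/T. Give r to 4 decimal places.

lx = nx/n0 = nx/120: 1, 0.96667…, 0.925, 0.90833…, 0.78333…, 0.525, 0.00833…
R0 = Σ lx·mx = 0 + 0 + 1.665 + 1.27167… + 1.41… + 0.525 + 0.00833… = 4.88…
Σ x·lx·mx = 15.46…; T = 15.46…/4.88… = 3.16803…
r ≈ ln(R0)/T = ln(4.88…)/3.16803… = 0.500356… → 0.5004

0.5004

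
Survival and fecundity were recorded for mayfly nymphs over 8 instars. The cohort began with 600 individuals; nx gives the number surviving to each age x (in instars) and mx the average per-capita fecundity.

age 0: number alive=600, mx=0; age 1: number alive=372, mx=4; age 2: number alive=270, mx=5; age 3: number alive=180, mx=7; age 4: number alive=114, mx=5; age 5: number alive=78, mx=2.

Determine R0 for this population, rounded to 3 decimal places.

8.040

lx = nx/n0 = nx/600: 1, 0.62, 0.45, 0.3, 0.19, 0.13
lx·mx by age: 0, 2.48, 2.25, 2.1, 0.95, 0.26
R0 = Σ lx·mx = 8.04 → 8.040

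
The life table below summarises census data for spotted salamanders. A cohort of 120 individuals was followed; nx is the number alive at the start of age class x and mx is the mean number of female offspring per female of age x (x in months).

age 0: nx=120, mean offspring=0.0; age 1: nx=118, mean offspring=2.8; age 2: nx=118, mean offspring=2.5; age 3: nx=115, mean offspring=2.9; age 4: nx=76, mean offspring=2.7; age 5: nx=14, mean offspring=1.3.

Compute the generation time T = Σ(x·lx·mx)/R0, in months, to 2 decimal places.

lx = nx/n0 = nx/120: 1, 0.98333…, 0.98333…, 0.95833…, 0.63333…, 0.11667…
lx·mx: 0, 2.753333…, 2.458333…, 2.779167…, 1.71…, 0.151667… → R0 = 9.8525…
x·lx·mx: 0, 2.753333…, 4.916667…, 8.3375…, 6.84…, 0.758333… → Σ = 23.605833…
T = 23.605833… / 9.8525… = 2.395923… → 2.40

2.40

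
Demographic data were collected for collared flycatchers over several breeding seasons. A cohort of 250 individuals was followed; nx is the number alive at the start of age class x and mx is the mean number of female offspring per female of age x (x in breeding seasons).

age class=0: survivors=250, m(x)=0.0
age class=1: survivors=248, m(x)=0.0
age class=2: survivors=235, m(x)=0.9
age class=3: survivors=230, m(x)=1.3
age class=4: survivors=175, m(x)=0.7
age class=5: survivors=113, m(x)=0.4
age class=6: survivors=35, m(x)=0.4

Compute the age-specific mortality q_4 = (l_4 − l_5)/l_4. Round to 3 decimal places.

0.354

lx = nx/n0 = nx/250: 1, 0.992, 0.94, 0.92, 0.7, 0.452, 0.14
q_4 = (l_4 − l_5) / l_4 = (0.7 − 0.452) / 0.7
     = 0.248 / 0.7 = 0.354286… → 0.354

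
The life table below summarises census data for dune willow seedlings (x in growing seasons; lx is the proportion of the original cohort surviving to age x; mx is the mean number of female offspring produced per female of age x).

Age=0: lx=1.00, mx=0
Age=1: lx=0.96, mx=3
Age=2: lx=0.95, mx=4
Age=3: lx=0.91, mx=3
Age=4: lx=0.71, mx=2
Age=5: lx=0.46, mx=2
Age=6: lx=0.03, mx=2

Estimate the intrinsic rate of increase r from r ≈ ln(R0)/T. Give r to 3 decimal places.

0.995

R0 = Σ lx·mx = 0 + 2.88 + 3.8 + 2.73 + 1.42 + 0.92 + 0.06 = 11.81
Σ x·lx·mx = 29.31; T = 29.31/11.81 = 2.4818…
r ≈ ln(R0)/T = ln(11.81)/2.4818… = 0.99482… → 0.995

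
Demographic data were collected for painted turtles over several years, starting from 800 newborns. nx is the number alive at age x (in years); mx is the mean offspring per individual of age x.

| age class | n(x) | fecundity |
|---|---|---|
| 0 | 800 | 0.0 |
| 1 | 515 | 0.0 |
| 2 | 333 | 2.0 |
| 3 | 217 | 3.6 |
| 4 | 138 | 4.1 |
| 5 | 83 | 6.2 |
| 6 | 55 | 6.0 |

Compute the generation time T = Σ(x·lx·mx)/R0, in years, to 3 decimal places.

3.672

lx = nx/n0 = nx/800: 1, 0.64375, 0.41625, 0.27125, 0.1725, 0.10375, 0.06875
lx·mx: 0, 0, 0.8325, 0.9765, 0.70725, 0.64325, 0.4125 → R0 = 3.572
x·lx·mx: 0, 0, 1.665, 2.9295, 2.829, 3.21625, 2.475 → Σ = 13.11475
T = 13.11475 / 3.572 = 3.671543… → 3.672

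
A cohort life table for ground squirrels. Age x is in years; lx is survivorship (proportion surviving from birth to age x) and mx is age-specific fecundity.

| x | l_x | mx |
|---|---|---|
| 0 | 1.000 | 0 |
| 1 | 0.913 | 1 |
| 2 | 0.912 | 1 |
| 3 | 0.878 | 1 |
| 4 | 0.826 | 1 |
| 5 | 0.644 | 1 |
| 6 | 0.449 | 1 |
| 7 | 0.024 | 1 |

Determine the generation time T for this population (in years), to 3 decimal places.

3.176

lx·mx: 0, 0.913, 0.912, 0.878, 0.826, 0.644, 0.449, 0.024 → R0 = 4.646
x·lx·mx: 0, 0.913, 1.824, 2.634, 3.304, 3.22, 2.694, 0.168 → Σ = 14.757
T = 14.757 / 4.646 = 3.176281… → 3.176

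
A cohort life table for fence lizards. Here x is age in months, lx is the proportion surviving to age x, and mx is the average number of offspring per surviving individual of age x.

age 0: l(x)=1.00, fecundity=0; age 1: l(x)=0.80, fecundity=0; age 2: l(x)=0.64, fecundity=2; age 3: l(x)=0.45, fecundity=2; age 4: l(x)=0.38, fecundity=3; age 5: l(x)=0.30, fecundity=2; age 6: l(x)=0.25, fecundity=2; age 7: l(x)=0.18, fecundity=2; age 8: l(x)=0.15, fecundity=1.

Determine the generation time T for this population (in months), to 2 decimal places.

lx·mx: 0, 0, 1.28, 0.9, 1.14, 0.6, 0.5, 0.36, 0.15 → R0 = 4.93
x·lx·mx: 0, 0, 2.56, 2.7, 4.56, 3, 3, 2.52, 1.2 → Σ = 19.54
T = 19.54 / 4.93 = 3.963489… → 3.96

3.96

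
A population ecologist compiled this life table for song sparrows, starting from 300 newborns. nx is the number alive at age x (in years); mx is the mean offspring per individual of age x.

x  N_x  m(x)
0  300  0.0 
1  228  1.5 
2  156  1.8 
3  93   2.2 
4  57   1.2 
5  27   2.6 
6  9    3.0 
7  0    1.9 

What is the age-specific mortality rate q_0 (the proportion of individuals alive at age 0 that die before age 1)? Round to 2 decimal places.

lx = nx/n0 = nx/300: 1, 0.76, 0.52, 0.31, 0.19, 0.09, 0.03, 0
q_0 = (l_0 − l_1) / l_0 = (1 − 0.76) / 1
     = 0.24 / 1 = 0.24 → 0.24

0.24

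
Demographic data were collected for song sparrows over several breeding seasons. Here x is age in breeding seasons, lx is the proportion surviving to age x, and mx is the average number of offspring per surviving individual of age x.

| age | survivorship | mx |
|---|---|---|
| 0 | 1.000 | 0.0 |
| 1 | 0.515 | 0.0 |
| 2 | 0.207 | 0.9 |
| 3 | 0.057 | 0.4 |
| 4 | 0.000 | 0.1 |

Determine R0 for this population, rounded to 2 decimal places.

lx·mx by age: 0, 0, 0.1863, 0.0228, 0
R0 = Σ lx·mx = 0.2091 → 0.21

0.21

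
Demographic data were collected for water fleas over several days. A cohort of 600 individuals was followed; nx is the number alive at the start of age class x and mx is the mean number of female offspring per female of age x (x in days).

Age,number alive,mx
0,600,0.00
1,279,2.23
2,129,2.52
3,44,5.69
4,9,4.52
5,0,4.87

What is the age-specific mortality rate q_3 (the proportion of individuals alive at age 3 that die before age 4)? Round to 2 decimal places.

lx = nx/n0 = nx/600: 1, 0.465, 0.215, 0.07333…, 0.015, 0
q_3 = (l_3 − l_4) / l_3 = (0.073333… − 0.015) / 0.073333…
     = 0.058333… / 0.073333… = 0.795455… → 0.80

0.80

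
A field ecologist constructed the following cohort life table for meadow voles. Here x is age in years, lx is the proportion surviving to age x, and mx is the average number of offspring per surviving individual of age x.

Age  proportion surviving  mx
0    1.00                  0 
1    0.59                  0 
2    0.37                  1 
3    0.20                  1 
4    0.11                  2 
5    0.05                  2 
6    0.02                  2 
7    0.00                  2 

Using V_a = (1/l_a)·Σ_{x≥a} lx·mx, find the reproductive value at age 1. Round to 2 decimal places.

1.58

lx·mx for x ≥ 1: 0, 0.37, 0.2, 0.22, 0.1, 0.04, 0 → sum = 0.93
V_1 = 0.93 / l_1 = 0.93 / 0.59 = 1.576271… → 1.58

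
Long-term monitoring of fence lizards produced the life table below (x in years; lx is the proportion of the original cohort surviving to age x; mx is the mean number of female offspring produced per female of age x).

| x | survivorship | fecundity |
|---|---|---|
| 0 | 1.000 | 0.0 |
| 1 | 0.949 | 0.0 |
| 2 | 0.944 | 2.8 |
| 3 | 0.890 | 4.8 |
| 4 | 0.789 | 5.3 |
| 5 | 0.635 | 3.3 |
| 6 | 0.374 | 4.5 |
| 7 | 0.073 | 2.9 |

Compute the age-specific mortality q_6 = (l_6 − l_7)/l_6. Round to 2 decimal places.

q_6 = (l_6 − l_7) / l_6 = (0.374 − 0.073) / 0.374
     = 0.301 / 0.374 = 0.804813… → 0.80

0.80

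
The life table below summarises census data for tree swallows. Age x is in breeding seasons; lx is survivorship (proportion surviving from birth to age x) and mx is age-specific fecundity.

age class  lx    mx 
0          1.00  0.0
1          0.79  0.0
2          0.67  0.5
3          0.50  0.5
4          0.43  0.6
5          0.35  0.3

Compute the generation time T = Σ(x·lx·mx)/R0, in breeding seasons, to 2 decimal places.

lx·mx: 0, 0, 0.335, 0.25, 0.258, 0.105 → R0 = 0.948
x·lx·mx: 0, 0, 0.67, 0.75, 1.032, 0.525 → Σ = 2.977
T = 2.977 / 0.948 = 3.140295… → 3.14

3.14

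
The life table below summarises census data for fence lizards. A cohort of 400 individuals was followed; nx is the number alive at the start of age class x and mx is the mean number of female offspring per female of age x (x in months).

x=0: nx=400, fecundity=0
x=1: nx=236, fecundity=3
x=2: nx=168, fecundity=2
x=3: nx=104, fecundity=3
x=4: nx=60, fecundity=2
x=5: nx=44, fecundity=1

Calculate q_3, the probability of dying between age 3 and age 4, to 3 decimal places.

0.423

lx = nx/n0 = nx/400: 1, 0.59, 0.42, 0.26, 0.15, 0.11
q_3 = (l_3 − l_4) / l_3 = (0.26 − 0.15) / 0.26
     = 0.11 / 0.26 = 0.423077… → 0.423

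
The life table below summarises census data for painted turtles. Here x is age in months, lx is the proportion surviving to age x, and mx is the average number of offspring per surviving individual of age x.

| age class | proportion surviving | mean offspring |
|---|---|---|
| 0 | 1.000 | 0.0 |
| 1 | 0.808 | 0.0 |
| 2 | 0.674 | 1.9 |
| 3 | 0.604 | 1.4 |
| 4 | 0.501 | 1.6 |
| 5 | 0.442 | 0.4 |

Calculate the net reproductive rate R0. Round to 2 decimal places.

lx·mx by age: 0, 0, 1.2806, 0.8456, 0.8016, 0.1768
R0 = Σ lx·mx = 3.1046 → 3.10

3.10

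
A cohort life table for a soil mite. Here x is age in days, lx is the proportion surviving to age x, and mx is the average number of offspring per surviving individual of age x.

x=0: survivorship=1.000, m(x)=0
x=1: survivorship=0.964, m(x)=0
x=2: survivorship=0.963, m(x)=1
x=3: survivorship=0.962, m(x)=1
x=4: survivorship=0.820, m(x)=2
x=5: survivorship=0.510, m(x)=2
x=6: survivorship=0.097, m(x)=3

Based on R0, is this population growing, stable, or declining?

growing

R0 = Σ lx·mx = 0 + 0 + 0.963 + 0.962 + 1.64 + 1.02 + 0.291 = 4.876
R0 > 1, so the population is growing.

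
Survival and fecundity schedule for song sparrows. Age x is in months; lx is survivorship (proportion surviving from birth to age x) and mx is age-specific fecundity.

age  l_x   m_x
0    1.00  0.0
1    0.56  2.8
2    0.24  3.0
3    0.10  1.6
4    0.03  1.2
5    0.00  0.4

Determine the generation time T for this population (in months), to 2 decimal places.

1.46

lx·mx: 0, 1.568, 0.72, 0.16, 0.036, 0 → R0 = 2.484
x·lx·mx: 0, 1.568, 1.44, 0.48, 0.144, 0 → Σ = 3.632
T = 3.632 / 2.484 = 1.462158… → 1.46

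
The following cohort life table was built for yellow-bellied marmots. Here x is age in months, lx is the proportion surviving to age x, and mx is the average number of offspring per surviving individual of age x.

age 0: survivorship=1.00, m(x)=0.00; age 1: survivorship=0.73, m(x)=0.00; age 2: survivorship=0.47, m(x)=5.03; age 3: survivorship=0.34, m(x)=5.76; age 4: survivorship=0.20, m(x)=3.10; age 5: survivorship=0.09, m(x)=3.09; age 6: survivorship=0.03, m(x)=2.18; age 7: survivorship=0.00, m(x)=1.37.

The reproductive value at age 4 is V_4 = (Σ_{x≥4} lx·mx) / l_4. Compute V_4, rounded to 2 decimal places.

4.82

lx·mx for x ≥ 4: 0.62, 0.2781, 0.0654, 0 → sum = 0.9635
V_4 = 0.9635 / l_4 = 0.9635 / 0.2 = 4.8175 → 4.82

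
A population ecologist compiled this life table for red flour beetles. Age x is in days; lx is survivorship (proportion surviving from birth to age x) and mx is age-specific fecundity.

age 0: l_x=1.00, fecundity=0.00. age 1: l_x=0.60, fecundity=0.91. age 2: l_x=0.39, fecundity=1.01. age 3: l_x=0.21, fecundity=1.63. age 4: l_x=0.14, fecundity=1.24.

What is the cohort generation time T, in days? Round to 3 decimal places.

2.099

lx·mx: 0, 0.546, 0.3939, 0.3423, 0.1736 → R0 = 1.4558
x·lx·mx: 0, 0.546, 0.7878, 1.0269, 0.6944 → Σ = 3.0551
T = 3.0551 / 1.4558 = 2.098571… → 2.099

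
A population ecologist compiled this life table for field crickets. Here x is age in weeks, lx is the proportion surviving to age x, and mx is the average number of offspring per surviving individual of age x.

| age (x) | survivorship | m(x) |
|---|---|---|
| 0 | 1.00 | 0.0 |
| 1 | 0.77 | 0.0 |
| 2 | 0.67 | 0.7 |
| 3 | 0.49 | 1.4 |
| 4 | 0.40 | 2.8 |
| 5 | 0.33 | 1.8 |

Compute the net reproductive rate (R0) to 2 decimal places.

lx·mx by age: 0, 0, 0.469, 0.686, 1.12, 0.594
R0 = Σ lx·mx = 2.869 → 2.87

2.87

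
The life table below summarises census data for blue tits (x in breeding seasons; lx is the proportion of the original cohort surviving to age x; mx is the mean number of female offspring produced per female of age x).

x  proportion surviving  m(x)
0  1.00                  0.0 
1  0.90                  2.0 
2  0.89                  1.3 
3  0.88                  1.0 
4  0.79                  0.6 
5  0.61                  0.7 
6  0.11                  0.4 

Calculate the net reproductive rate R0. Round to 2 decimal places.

4.78

lx·mx by age: 0, 1.8, 1.157, 0.88, 0.474, 0.427, 0.044
R0 = Σ lx·mx = 4.782 → 4.78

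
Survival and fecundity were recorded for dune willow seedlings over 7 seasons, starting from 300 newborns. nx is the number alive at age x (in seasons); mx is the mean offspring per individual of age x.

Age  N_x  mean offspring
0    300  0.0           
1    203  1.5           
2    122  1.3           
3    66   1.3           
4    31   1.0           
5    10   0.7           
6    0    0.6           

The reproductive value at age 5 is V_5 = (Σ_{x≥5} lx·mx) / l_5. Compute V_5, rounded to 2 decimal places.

lx = nx/n0 = nx/300: 1, 0.67667…, 0.40667…, 0.22, 0.10333…, 0.03333…, 0
lx·mx for x ≥ 5: 0.023333…, 0 → sum = 0.023333…
V_5 = 0.023333… / l_5 = 0.023333… / 0.033333… = 0.7… → 0.70

0.70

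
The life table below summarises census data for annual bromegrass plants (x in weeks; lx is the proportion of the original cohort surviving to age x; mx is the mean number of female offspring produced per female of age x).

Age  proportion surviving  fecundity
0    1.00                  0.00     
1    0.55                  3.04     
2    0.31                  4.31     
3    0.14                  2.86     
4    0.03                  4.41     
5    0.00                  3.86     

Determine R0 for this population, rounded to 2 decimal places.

3.54

lx·mx by age: 0, 1.672, 1.3361, 0.4004, 0.1323, 0
R0 = Σ lx·mx = 3.5408 → 3.54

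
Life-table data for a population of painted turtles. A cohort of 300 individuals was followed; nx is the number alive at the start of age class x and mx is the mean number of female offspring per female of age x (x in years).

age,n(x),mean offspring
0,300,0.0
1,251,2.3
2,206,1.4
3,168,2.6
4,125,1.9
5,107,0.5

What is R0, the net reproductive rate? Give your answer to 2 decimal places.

lx = nx/n0 = nx/300: 1, 0.83667…, 0.68667…, 0.56, 0.41667…, 0.35667…
lx·mx by age: 0, 1.924333…, 0.961333…, 1.456, 0.791667…, 0.178333…
R0 = Σ lx·mx = 5.311667… → 5.31

5.31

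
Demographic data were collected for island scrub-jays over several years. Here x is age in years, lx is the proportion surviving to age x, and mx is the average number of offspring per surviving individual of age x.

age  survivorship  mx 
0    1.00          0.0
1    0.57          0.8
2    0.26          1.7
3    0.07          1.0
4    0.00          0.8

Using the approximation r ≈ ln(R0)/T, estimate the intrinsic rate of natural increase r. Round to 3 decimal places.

R0 = Σ lx·mx = 0 + 0.456 + 0.442 + 0.07 + 0 = 0.968
Σ x·lx·mx = 1.55; T = 1.55/0.968 = 1.60124…
r ≈ ln(R0)/T = ln(0.968)/1.60124… = -0.02031… → -0.020

-0.020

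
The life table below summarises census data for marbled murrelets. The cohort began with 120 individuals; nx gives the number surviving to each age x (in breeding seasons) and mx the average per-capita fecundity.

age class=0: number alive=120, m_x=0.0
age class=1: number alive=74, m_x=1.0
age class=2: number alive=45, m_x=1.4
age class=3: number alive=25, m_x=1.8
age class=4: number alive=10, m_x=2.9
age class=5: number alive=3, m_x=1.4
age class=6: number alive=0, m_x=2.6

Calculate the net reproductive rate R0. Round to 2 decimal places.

1.79

lx = nx/n0 = nx/120: 1, 0.61667…, 0.375, 0.20833…, 0.08333…, 0.025, 0
lx·mx by age: 0, 0.616667…, 0.525, 0.375…, 0.241667…, 0.035, 0
R0 = Σ lx·mx = 1.793333… → 1.79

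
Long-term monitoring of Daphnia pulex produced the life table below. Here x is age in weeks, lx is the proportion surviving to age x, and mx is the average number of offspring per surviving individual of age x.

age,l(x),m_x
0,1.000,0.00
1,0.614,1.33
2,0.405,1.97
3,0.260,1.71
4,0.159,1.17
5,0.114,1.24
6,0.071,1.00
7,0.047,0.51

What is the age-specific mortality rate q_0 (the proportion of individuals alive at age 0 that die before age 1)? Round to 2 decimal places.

q_0 = (l_0 − l_1) / l_0 = (1 − 0.614) / 1
     = 0.386 / 1 = 0.386 → 0.39

0.39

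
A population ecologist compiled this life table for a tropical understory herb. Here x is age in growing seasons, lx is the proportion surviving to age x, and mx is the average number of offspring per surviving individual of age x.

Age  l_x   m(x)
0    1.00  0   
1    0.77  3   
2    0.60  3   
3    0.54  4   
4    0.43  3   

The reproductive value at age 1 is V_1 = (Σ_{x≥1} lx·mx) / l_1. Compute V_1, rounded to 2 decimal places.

9.82

lx·mx for x ≥ 1: 2.31, 1.8, 2.16, 1.29 → sum = 7.56
V_1 = 7.56 / l_1 = 7.56 / 0.77 = 9.818182… → 9.82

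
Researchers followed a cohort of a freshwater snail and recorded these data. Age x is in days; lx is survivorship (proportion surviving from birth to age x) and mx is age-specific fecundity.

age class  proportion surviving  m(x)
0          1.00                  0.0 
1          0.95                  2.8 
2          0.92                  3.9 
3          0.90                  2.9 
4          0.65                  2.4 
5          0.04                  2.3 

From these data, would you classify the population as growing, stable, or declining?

growing

R0 = Σ lx·mx = 0 + 2.66 + 3.588 + 2.61 + 1.56 + 0.092 = 10.51
R0 > 1, so the population is growing.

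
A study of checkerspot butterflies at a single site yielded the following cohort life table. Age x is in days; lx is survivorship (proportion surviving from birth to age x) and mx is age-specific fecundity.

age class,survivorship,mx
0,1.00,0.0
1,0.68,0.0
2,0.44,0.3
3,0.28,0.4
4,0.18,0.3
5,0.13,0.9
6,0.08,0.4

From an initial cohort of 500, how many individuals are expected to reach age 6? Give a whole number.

40

Expected survivors = N0 · l_6 = 500 × 0.08 = 40 → 40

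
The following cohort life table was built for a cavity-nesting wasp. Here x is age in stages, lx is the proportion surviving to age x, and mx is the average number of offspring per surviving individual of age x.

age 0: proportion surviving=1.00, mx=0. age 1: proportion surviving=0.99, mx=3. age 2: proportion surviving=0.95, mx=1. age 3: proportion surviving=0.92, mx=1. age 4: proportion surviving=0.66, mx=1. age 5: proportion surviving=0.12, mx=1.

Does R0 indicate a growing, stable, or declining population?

growing

R0 = Σ lx·mx = 0 + 2.97 + 0.95 + 0.92 + 0.66 + 0.12 = 5.62
R0 > 1, so the population is growing.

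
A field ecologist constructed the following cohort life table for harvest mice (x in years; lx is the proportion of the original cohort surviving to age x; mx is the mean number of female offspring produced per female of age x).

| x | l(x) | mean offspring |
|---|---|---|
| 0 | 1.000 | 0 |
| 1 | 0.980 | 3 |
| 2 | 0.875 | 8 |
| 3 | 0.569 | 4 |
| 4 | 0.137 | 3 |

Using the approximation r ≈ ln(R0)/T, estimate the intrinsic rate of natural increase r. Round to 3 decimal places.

R0 = Σ lx·mx = 0 + 2.94 + 7 + 2.276 + 0.411 = 12.627
Σ x·lx·mx = 25.412; T = 25.412/12.627 = 2.01251…
r ≈ ln(R0)/T = ln(12.627)/2.01251… = 1.26004… → 1.260

1.260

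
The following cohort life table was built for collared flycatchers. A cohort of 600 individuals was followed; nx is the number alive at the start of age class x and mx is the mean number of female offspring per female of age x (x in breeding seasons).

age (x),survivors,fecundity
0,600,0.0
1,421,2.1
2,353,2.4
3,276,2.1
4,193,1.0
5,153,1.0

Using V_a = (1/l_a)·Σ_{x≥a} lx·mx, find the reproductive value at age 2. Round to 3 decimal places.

lx = nx/n0 = nx/600: 1, 0.70167…, 0.58833…, 0.46, 0.32167…, 0.255
lx·mx for x ≥ 2: 1.412…, 0.966, 0.321667…, 0.255 → sum = 2.954667…
V_2 = 2.954667… / l_2 = 2.954667… / 0.588333… = 5.022096… → 5.022

5.022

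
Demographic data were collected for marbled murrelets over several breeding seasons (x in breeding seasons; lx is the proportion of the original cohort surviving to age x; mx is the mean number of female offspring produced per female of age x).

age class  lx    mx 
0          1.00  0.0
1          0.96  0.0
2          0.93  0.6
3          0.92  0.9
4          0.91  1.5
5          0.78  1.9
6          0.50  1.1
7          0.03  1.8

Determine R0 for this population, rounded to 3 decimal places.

4.837

lx·mx by age: 0, 0, 0.558, 0.828, 1.365, 1.482, 0.55, 0.054
R0 = Σ lx·mx = 4.837 → 4.837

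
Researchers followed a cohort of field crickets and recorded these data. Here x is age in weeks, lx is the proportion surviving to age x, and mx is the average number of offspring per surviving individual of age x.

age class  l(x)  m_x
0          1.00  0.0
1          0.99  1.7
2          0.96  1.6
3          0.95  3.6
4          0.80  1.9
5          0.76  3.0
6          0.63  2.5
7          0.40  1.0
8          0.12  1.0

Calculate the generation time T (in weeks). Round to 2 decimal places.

3.65

lx·mx: 0, 1.683, 1.536, 3.42, 1.52, 2.28, 1.575, 0.4, 0.12 → R0 = 12.534
x·lx·mx: 0, 1.683, 3.072, 10.26, 6.08, 11.4, 9.45, 2.8, 0.96 → Σ = 45.705
T = 45.705 / 12.534 = 3.646482… → 3.65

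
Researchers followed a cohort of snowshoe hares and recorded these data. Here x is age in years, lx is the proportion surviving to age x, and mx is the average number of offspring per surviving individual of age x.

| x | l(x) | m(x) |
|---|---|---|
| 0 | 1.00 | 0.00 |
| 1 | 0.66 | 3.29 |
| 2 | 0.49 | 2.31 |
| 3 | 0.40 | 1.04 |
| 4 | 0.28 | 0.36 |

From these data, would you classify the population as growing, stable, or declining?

growing

R0 = Σ lx·mx = 0 + 2.1714 + 1.1319 + 0.416 + 0.1008 = 3.8201
R0 > 1, so the population is growing.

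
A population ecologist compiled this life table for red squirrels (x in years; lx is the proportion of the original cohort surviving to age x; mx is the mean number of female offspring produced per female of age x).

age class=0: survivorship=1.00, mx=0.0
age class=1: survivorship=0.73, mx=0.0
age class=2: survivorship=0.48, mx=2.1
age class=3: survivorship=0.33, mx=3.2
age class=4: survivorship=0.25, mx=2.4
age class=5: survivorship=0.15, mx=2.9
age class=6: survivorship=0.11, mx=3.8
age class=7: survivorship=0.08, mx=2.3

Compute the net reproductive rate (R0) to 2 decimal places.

lx·mx by age: 0, 0, 1.008, 1.056, 0.6, 0.435, 0.418, 0.184
R0 = Σ lx·mx = 3.701 → 3.70

3.70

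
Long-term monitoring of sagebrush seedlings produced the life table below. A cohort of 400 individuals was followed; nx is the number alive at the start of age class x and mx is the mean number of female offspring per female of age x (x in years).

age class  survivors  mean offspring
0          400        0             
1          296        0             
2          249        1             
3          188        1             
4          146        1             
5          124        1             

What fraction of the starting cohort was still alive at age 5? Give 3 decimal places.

0.310

l_5 = n_5/n_0 = 124/400 = 0.31 → 0.310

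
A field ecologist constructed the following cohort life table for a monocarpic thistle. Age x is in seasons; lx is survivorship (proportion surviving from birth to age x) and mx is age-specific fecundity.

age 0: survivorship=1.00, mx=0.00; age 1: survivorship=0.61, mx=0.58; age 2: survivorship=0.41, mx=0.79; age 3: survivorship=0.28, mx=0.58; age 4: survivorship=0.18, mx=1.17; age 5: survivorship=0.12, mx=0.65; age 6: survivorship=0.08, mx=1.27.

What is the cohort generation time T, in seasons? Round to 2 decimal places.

2.71

lx·mx: 0, 0.3538, 0.3239, 0.1624, 0.2106, 0.078, 0.1016 → R0 = 1.2303
x·lx·mx: 0, 0.3538, 0.6478, 0.4872, 0.8424, 0.39, 0.6096 → Σ = 3.3308
T = 3.3308 / 1.2303 = 2.707307… → 2.71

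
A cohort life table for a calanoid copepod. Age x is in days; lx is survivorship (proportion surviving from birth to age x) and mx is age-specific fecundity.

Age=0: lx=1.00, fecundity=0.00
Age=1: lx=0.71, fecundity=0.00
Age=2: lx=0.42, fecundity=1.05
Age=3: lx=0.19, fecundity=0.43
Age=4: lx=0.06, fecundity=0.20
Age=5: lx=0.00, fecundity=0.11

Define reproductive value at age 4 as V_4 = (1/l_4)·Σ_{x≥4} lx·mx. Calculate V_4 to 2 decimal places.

lx·mx for x ≥ 4: 0.012, 0 → sum = 0.012
V_4 = 0.012 / l_4 = 0.012 / 0.06 = 0.2 → 0.20

0.20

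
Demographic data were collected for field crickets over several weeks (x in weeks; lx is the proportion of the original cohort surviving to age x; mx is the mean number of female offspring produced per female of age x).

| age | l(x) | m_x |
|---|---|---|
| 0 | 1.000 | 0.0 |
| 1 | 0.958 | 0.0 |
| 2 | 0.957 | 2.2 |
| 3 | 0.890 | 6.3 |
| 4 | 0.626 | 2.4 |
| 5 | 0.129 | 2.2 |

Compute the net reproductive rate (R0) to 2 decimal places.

9.50

lx·mx by age: 0, 0, 2.1054, 5.607, 1.5024, 0.2838
R0 = Σ lx·mx = 9.4986 → 9.50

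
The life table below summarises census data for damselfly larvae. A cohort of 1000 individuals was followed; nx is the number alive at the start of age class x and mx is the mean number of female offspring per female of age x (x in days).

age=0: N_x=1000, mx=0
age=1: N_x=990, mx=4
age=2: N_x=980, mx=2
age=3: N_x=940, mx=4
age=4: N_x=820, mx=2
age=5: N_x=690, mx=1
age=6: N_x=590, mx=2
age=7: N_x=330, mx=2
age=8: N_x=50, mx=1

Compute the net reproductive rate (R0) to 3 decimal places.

lx = nx/n0 = nx/1000: 1, 0.99, 0.98, 0.94, 0.82, 0.69, 0.59, 0.33, 0.05
lx·mx by age: 0, 3.96, 1.96, 3.76, 1.64, 0.69, 1.18, 0.66, 0.05
R0 = Σ lx·mx = 13.9 → 13.900

13.900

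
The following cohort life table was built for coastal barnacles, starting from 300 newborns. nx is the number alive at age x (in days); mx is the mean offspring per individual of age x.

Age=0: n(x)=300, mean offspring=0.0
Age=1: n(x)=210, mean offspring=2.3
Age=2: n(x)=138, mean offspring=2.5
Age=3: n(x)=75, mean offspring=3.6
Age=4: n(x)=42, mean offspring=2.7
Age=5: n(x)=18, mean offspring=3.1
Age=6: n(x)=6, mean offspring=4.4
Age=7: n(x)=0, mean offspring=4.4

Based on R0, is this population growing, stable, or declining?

growing

lx = nx/n0 = nx/300: 1, 0.7, 0.46, 0.25, 0.14, 0.06, 0.02, 0
R0 = Σ lx·mx = 0 + 1.61 + 1.15 + 0.9 + 0.378 + 0.186 + 0.088 + 0 = 4.312
R0 > 1, so the population is growing.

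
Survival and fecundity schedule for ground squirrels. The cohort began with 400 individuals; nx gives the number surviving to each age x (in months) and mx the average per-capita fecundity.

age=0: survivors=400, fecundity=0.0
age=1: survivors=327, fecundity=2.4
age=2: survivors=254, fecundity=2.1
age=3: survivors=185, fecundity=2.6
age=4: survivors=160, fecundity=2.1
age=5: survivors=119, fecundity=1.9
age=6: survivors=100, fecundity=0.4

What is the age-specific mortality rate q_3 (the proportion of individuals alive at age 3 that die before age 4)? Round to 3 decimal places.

0.135

lx = nx/n0 = nx/400: 1, 0.8175, 0.635, 0.4625, 0.4, 0.2975, 0.25
q_3 = (l_3 − l_4) / l_3 = (0.4625 − 0.4) / 0.4625
     = 0.0625 / 0.4625 = 0.135135… → 0.135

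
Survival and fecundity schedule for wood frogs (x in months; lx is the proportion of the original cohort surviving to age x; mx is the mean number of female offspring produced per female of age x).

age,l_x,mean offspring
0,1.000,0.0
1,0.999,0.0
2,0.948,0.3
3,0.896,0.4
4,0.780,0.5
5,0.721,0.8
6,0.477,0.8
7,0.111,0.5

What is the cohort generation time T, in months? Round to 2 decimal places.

4.28

lx·mx: 0, 0, 0.2844, 0.3584, 0.39, 0.5768, 0.3816, 0.0555 → R0 = 2.0467
x·lx·mx: 0, 0, 0.5688, 1.0752, 1.56, 2.884, 2.2896, 0.3885 → Σ = 8.7661
T = 8.7661 / 2.0467 = 4.283041… → 4.28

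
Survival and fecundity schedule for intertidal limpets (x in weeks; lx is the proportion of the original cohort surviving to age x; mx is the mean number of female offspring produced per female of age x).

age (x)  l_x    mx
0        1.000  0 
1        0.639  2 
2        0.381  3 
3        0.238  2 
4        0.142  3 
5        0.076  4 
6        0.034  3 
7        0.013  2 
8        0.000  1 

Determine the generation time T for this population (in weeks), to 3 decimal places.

2.399

lx·mx: 0, 1.278, 1.143, 0.476, 0.426, 0.304, 0.102, 0.026, 0 → R0 = 3.755
x·lx·mx: 0, 1.278, 2.286, 1.428, 1.704, 1.52, 0.612, 0.182, 0 → Σ = 9.01
T = 9.01 / 3.755 = 2.399467… → 2.399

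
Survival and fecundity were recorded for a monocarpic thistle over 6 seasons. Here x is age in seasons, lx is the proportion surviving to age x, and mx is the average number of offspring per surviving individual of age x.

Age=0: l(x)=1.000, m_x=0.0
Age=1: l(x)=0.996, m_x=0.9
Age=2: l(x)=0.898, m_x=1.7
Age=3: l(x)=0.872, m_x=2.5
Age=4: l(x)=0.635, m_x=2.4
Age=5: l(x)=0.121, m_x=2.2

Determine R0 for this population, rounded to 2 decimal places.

6.39

lx·mx by age: 0, 0.8964, 1.5266, 2.18, 1.524, 0.2662
R0 = Σ lx·mx = 6.3932 → 6.39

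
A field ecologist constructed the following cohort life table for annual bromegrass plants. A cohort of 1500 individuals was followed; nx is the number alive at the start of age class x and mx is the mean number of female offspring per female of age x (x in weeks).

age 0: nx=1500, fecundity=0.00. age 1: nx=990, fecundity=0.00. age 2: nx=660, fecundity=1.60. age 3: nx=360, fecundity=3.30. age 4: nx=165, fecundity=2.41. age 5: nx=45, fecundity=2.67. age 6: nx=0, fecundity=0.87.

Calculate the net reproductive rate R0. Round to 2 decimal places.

lx = nx/n0 = nx/1500: 1, 0.66, 0.44, 0.24, 0.11, 0.03, 0
lx·mx by age: 0, 0, 0.704, 0.792, 0.2651, 0.0801, 0
R0 = Σ lx·mx = 1.8412 → 1.84

1.84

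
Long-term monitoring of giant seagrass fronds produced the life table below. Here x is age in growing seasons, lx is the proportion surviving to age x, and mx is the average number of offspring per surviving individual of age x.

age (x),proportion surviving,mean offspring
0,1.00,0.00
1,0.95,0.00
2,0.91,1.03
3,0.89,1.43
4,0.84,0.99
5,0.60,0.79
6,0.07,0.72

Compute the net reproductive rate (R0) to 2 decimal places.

3.57

lx·mx by age: 0, 0, 0.9373, 1.2727, 0.8316, 0.474, 0.0504
R0 = Σ lx·mx = 3.566 → 3.57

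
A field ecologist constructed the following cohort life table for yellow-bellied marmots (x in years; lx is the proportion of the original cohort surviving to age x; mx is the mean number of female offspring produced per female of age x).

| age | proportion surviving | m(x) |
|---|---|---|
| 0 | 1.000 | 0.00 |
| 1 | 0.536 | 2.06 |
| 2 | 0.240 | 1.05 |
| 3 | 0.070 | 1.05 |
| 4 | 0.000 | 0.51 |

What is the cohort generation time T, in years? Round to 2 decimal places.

1.28

lx·mx: 0, 1.10416, 0.252, 0.0735, 0 → R0 = 1.42966
x·lx·mx: 0, 1.10416, 0.504, 0.2205, 0 → Σ = 1.82866
T = 1.82866 / 1.42966 = 1.279087… → 1.28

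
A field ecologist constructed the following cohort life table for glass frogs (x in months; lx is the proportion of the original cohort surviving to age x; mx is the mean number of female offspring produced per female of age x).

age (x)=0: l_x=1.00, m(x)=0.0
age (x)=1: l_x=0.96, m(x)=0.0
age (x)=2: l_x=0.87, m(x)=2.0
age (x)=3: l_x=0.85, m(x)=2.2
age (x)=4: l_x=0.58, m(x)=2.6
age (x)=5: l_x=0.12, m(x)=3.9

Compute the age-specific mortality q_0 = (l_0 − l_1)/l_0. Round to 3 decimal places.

q_0 = (l_0 − l_1) / l_0 = (1 − 0.96) / 1
     = 0.04 / 1 = 0.04 → 0.040

0.040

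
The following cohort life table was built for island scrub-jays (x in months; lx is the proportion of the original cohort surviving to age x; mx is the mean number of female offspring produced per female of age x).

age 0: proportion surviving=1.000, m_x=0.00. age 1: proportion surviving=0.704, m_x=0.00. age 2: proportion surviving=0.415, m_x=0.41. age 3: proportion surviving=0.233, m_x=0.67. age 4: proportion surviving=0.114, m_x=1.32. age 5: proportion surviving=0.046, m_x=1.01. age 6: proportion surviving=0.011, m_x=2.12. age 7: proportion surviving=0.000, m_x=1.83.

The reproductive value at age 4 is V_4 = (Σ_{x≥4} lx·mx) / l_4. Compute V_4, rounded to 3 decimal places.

1.932

lx·mx for x ≥ 4: 0.15048, 0.04646, 0.02332, 0 → sum = 0.22026
V_4 = 0.22026 / l_4 = 0.22026 / 0.114 = 1.932105… → 1.932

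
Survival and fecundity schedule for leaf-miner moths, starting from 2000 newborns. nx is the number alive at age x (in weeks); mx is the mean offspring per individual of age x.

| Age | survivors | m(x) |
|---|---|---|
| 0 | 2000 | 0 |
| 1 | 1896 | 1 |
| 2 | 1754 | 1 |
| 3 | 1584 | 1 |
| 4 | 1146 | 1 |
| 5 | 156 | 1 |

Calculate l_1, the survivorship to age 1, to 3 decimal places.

l_1 = n_1/n_0 = 1896/2000 = 0.948 → 0.948

0.948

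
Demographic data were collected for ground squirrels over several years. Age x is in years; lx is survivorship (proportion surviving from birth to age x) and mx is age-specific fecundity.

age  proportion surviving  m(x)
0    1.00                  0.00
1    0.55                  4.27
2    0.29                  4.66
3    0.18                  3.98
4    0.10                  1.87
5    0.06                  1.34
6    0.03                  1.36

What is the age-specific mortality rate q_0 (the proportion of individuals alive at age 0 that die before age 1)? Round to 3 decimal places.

0.450

q_0 = (l_0 − l_1) / l_0 = (1 − 0.55) / 1
     = 0.45 / 1 = 0.45 → 0.450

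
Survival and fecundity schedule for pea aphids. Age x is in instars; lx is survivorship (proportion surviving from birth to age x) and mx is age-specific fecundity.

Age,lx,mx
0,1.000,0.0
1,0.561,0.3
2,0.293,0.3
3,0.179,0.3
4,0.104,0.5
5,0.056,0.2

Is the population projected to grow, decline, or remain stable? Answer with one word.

declining

R0 = Σ lx·mx = 0 + 0.1683 + 0.0879 + 0.0537 + 0.052 + 0.0112 = 0.3731
R0 < 1, so the population is declining.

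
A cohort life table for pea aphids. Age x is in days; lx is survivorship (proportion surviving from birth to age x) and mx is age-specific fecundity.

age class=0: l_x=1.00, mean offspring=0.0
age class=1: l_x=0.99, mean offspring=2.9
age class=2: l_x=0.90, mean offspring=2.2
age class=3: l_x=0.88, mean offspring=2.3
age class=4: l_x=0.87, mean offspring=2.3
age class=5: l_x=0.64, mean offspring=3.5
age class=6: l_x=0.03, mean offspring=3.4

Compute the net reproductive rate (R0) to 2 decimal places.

lx·mx by age: 0, 2.871, 1.98, 2.024, 2.001, 2.24, 0.102
R0 = Σ lx·mx = 11.218 → 11.22

11.22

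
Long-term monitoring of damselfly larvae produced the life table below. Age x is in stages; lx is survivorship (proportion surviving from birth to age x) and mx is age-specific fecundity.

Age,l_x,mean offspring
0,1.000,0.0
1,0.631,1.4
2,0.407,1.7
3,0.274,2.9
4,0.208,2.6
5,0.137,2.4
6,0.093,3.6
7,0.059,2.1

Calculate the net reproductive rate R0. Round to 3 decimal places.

3.698

lx·mx by age: 0, 0.8834, 0.6919, 0.7946, 0.5408, 0.3288, 0.3348, 0.1239
R0 = Σ lx·mx = 3.6982 → 3.698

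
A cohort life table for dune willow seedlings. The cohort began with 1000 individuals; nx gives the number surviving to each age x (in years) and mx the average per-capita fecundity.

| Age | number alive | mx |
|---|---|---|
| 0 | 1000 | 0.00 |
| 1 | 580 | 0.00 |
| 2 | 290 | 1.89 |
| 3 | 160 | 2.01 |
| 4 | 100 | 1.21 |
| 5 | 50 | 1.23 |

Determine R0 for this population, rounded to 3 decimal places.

1.052

lx = nx/n0 = nx/1000: 1, 0.58, 0.29, 0.16, 0.1, 0.05
lx·mx by age: 0, 0, 0.5481, 0.3216, 0.121, 0.0615
R0 = Σ lx·mx = 1.0522 → 1.052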